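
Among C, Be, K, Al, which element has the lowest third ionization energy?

Al

The third ionization energy removes an electron from the +2 ion. For each element: C²⁺ still has 2 valence electrons; Be²⁺ is the bare [He] core; K²⁺ is already 1 electron into the core; Al²⁺ still has 1 valence electron.
Usually core removal costs more than valence removal, but here the competition is close: a tightly held n=2 valence electron can cost more to remove than an n=3 core electron, so the actual values have to decide it.
Valence configurations: C²⁺ [He]2s², Al²⁺ [Ne]3s¹.
Approximate IE_3 values (kJ/mol): C 4620, Be 14849, K 4420, Al 2745.
Overall IE_3 order: Al < K < C < Be.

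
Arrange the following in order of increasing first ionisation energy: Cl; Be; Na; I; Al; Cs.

Across a period the outer electron is held more tightly (higher IE₁); down a group it sits in a higher shell, more shielded, and comes off more easily.
Here both period and group differ, so the two effects have to be weighed against each other.
Na > Cs: they share group 1; the group trend gives Na the larger value.
Al > Na: Al lies to the right of Na in period 3, so the across-period effect alone puts Al higher.
Be > Al: the two effects oppose for this pair; the down-group effect wins (900 vs 578 kJ/mol).
I > Be: the two effects oppose for this pair; the across-period effect wins (1008 vs 900 kJ/mol).
Cl > I: they share group 17; the group trend gives Cl the larger value.
Approximate values (kJ/mol): Be 900, Na 496, Al 578, Cl 1251, I 1008, Cs 376.
So from lowest to highest: Cs < Na < Al < Be < I < Cl.

Cs < Na < Al < Be < I < Cl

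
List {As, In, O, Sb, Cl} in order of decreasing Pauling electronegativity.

O > Cl > As > Sb > In

O is in period 2, group 16; Cl is in period 3, group 17; As is in period 4, group 15; In is in period 5, group 13; Sb is in period 5, group 15.
EN rises left→right (higher Z_eff, smaller atoms) and falls top→bottom (larger, more shielded atoms).
These span different periods and groups, so the two trends combine.
Sb > In: Sb lies to the right of In in period 5, so the across-period effect alone puts Sb higher.
As > Sb: As sits above Sb in group 15, so the down-group effect alone puts As higher.
Cl > As: relative to As, both the across-period and down-group shifts push Cl's electronegativity up.
O > Cl: period and group pull opposite ways; the down-group shift dominates (3.44 vs 3.16).
For reference (Pauling): O 3.44, Cl 3.16, As 2.18, In 1.78, Sb 2.05.
So from highest to lowest: O > Cl > As > Sb > In.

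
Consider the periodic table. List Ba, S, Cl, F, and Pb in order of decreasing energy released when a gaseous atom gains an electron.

Cl, F, S, Pb, Ba

Adding an electron releases more energy for atoms nearer the top right (short of the noble gases).
Neither a single period nor a single group — weigh both effects.
Pb > Ba: Pb lies to the right of Ba in period 6, so the across-period effect alone puts Pb higher.
S > Pb: relative to Pb, both the across-period and down-group shifts push S's electron affinity up.
F > S: relative to S, both the across-period and down-group shifts push F's electron affinity up.
Cl > F: this pair runs against the simple trend — see the exception note.
Note the exception: Cl has a higher electron affinity than F, contrary to the simple trend — F's small 2p subshell makes the incoming electron feel strong e⁻–e⁻ repulsion, so Cl actually releases more energy on gaining an electron.
For reference (kJ/mol): F 328, S 200, Cl 349, Ba 14, Pb 35.
So from highest to lowest: Cl > F > S > Pb > Ba.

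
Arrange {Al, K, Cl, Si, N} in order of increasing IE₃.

Al < Si < Cl < K < N

Consider each +2 ion: Al²⁺ still has 1 valence electron; K²⁺ is already 1 electron into the core; Cl²⁺ still has 5 valence electrons; Si²⁺ still has 2 valence electrons; N²⁺ still has 3 valence electrons.
Usually core removal costs more than valence removal, but here the competition is close: a tightly held n=2 valence electron can cost more to remove than an n=3 core electron, so the actual values have to decide it.
Valence configurations: Al²⁺ [Ne]3s¹, Cl²⁺ [Ne]3s²3p³, Si²⁺ [Ne]3s², N²⁺ [He]2s²2p¹.
Tabulated IE_3 (kJ/mol): Al 2745, K 4420, Cl 3822, Si 3232, N 4578.
Hence IE_3: Al < Si < Cl < K < N.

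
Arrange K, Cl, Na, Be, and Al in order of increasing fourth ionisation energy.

Cl < K < Na < Al < Be

IE_4 is the cost of taking one more electron from the +3 cation: K³⁺ is already 2 electrons into the core; Cl³⁺ still has 4 valence electrons; Na³⁺ is already 2 electrons into the core; Be³⁺ is already 1 electron into the core; Al³⁺ is the bare [Ne] core.
Pulling an electron out of a noble-gas core costs far more than removing a remaining valence electron, so K, Na, Al and Be sit at the high end of IE_4.
The numbers (kJ/mol): K 5877, Cl 5159, Na 9543, Be 21007, Al 11577.
Overall IE_4 order: Cl < K < Na < Al < Be.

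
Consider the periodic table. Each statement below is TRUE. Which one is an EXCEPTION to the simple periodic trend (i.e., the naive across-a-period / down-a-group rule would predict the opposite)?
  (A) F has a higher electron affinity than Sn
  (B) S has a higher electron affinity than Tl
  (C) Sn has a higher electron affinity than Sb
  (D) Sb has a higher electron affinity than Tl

(C)

The general trend: electron affinity increases across a period and decreases down a group.
(A) F (period 2, group 17) vs Sn (period 5, group 14): the stated order agrees with the simple trend.
(B) S (period 3, group 16) vs Tl (period 6, group 13): the stated order agrees with the simple trend.
(C) Sn (period 5, group 14) vs Sb (period 5, group 15): the stated order contradicts the simple trend.
(D) Sb (period 5, group 15) vs Tl (period 6, group 13): the stated order agrees with the simple trend.
The exception is (C): adding an electron to Sb's half-filled 5p³ is unfavourable, so Sn has the more exothermic EA.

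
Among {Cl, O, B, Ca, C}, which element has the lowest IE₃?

B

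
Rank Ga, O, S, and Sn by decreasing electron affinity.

EA tends to increase across a period and decrease down a group, though the pattern is less regular than for IE or radius.
Neither a single period nor a single group — weigh both effects.
Sn > Ga: the two effects oppose for this pair; the across-period effect wins (107 vs 29 kJ/mol).
O > Sn: both effects reinforce here, so O is clearly the higher of the two.
S > O: this pair runs against the simple trend — see the exception note.
Note the exception: S has a higher electron affinity than O, contrary to the simple trend — the compact 2p subshell of O repels the added electron more than S's larger 3p does.
Tabulated electron affinity (kJ/mol): O 141, S 200, Ga 29, Sn 107.
So from highest to lowest: S > O > Sn > Ga.

S > O > Sn > Ga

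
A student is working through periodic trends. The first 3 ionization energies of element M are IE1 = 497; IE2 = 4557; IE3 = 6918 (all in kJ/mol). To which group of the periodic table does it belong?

Group 1

Look for the largest jump between consecutive ionization energies: IE2/IE1 ≈ 9.2, far larger than any earlier ratio.
That jump marks the point where a core electron is being removed. So the atom has 1 valence electron.
A main-group element with 1 valence electron is in group 1.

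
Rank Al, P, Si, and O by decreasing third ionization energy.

O > Si > P > Al

IE_3 is the cost of taking one more electron from the +2 cation: Al²⁺ still has 1 valence electron; P²⁺ still has 3 valence electrons; Si²⁺ still has 2 valence electrons; O²⁺ still has 4 valence electrons.
All are still removing valence electrons, so compare the +2 ions as you would atoms: IE_3 generally rises across a period (higher Z_eff) and falls down a group (larger shell), subject to the usual subshell exceptions.
Valence configurations: Al²⁺ [Ne]3s¹, P²⁺ [Ne]3s²3p¹, Si²⁺ [Ne]3s², O²⁺ [He]2s²2p².
P²⁺ loses a lone 3p electron whereas Si²⁺ must break into a filled 3s² pair, so IE_3(Si) > IE_3(P) even though P has the higher nuclear charge.
Tabulated IE_3 (kJ/mol): Al 2745, P 2914, Si 3232, O 5300.
Putting it together, IE_3: Al < P < Si < O.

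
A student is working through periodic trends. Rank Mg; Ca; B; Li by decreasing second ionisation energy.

Li > B > Mg > Ca

IE_2 is the cost of taking one more electron from the +1 cation: Mg⁺ still has 1 valence electron; Ca⁺ still has 1 valence electron; B⁺ still has 2 valence electrons; Li⁺ is the bare [He] core.
Pulling an electron out of a noble-gas core costs far more than removing a remaining valence electron, so Li sits at the high end of IE_2.
Valence configurations: Mg⁺ [Ne]3s¹, Ca⁺ [Ar]4s¹, B⁺ [He]2s².
Tabulated IE_2 (kJ/mol): Mg 1451, Ca 1145, B 2427, Li 7298.
Putting it together, IE_2: Ca < Mg < B < Li.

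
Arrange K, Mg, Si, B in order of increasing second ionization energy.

IE_2 is the cost of taking one more electron from the +1 cation: K⁺ is the bare [Ar] core; Mg⁺ still has 1 valence electron; Si⁺ still has 3 valence electrons; B⁺ still has 2 valence electrons.
Core electrons are held far more tightly than valence electrons, so K tops the IE_2 order.
Valence configurations: Mg⁺ [Ne]3s¹, Si⁺ [Ne]3s²3p¹, B⁺ [He]2s².
Tabulated IE_2 (kJ/mol): K 3052, Mg 1451, Si 1577, B 2427.
Overall IE_2 order: Mg < Si < B < K.

Mg, Si, B, K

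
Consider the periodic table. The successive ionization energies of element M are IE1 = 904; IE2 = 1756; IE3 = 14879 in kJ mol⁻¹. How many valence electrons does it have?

Look for the largest jump between consecutive ionization energies: IE3/IE2 ≈ 8.5, far larger than any earlier ratio.
That jump marks the point where a core electron is being removed. So the atom has 2 valence electrons.

2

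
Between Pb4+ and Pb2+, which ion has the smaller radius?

Pb4+

Both ions have Z = 82 protons, but Pb4+ has lost more electrons, so its remaining electrons feel a larger effective nuclear charge per electron and are pulled in more tightly.
Higher positive charge → smaller ion, so Pb2+ > Pb4+.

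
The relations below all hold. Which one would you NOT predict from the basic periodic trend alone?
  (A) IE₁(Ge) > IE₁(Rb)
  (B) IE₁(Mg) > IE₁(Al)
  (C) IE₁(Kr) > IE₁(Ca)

(B)

The general trend: IE₁ increases across a period and decreases down a group.
(A) Ge (period 4, group 14) vs Rb (period 5, group 1): the stated order agrees with the simple trend.
(B) Mg (period 3, group 2) vs Al (period 3, group 13): the stated order contradicts the simple trend.
(C) Kr (period 4, group 18) vs Ca (period 4, group 2): the stated order agrees with the simple trend.
The exception is (B): Al's single 3p electron is easier to remove than one from Mg's filled 3s².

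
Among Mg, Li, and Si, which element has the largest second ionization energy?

Li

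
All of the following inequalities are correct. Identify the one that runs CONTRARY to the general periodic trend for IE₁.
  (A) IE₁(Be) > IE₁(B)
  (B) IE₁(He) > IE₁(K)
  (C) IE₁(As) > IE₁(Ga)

(A)

The general trend: IE₁ increases across a period and decreases down a group.
(A) Be (period 2, group 2) vs B (period 2, group 13): the stated order contradicts the simple trend.
(B) He (period 1, group 18) vs K (period 4, group 1): the stated order agrees with the simple trend.
(C) As (period 4, group 15) vs Ga (period 4, group 13): the stated order agrees with the simple trend.
The exception is (A): removing B's lone 2p electron is easier than breaking Be's filled 2s².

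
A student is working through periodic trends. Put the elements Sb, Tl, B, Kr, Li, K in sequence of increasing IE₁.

K < Li < Tl < B < Sb < Kr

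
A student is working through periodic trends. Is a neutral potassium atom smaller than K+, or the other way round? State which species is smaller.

Forming K+ removes 1 electron from K. Fewer electrons for the same nuclear charge means less shielding and a higher Z_eff on the remaining electrons, and for main-group metals the entire outer shell is lost.
A cation is smaller than its parent atom: K+ < K.

K+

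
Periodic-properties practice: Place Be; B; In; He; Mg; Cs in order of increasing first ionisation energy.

IE₁ increases left→right with effective nuclear charge and decreases top→bottom as the valence shell moves farther out.
Here both period and group differ, so the two effects have to be weighed against each other.
In > Cs: both effects reinforce here, so In is clearly the higher of the two.
Mg > In: period and group pull opposite ways; the down-group shift dominates (738 vs 558 kJ/mol).
B > Mg: both effects reinforce here, so B is clearly the higher of the two.
Be > B: this pair runs against the simple trend — see the exception note.
He > Be: both effects reinforce here, so He is clearly the higher of the two.
Note the exception: Be has a higher first ionization energy than B, contrary to the simple trend — removing B's lone 2p electron is easier than breaking Be's filled 2s².
For reference (kJ/mol): He 2372, Be 900, B 801, Mg 738, In 558, Cs 376.
So from lowest to highest: Cs < In < Mg < B < Be < He.

Cs, In, Mg, B, Be, He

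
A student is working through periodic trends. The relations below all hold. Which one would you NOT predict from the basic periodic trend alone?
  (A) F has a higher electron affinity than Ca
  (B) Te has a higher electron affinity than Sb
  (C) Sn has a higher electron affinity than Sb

(C)

The general trend: electron affinity increases across a period and decreases down a group.
(A) F (period 2, group 17) vs Ca (period 4, group 2): the stated order agrees with the simple trend.
(B) Te (period 5, group 16) vs Sb (period 5, group 15): the stated order agrees with the simple trend.
(C) Sn (period 5, group 14) vs Sb (period 5, group 15): the stated order contradicts the simple trend.
The exception is (C): adding an electron to Sb's half-filled 5p³ is unfavourable, so Sn has the more exothermic EA.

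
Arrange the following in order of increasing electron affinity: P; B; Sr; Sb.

Sr, B, P, Sb

B is in period 2, group 13; P is in period 3, group 15; Sr is in period 5, group 2; Sb is in period 5, group 15.
Electron affinity generally becomes more exothermic across a period toward the halogens and less exothermic down a group.
Here both period and group differ, so the two effects have to be weighed against each other.
B > Sr: both effects reinforce here, so B is clearly the higher of the two.
P > B: period and group pull opposite ways; the across-period shift dominates (72 vs 27 kJ/mol).
Sb > P: this pair runs against the simple trend — see the exception note.
Note the exception: Sb has a higher electron affinity than P, contrary to the simple trend — both are half-filled np³, but the pairing/repulsion penalty for the added electron shrinks as the p orbitals become larger and more diffuse down the group, and for Sb that outweighs the weaker nuclear attraction.
Approximate values (kJ/mol): B 27, P 72, Sr 5, Sb 103.
So from lowest to highest: Sr < B < P < Sb.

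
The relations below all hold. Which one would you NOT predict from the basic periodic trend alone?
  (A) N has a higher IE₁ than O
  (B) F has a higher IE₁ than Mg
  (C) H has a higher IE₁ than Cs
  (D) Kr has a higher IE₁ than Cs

(A)

The general trend: IE₁ increases across a period and decreases down a group.
(A) N (period 2, group 15) vs O (period 2, group 16): the stated order contradicts the simple trend.
(B) F (period 2, group 17) vs Mg (period 3, group 2): the stated order agrees with the simple trend.
(C) H (period 1, group 1) vs Cs (period 6, group 1): the stated order agrees with the simple trend.
(D) Kr (period 4, group 18) vs Cs (period 6, group 1): the stated order agrees with the simple trend.
The exception is (A): pairing an electron in O's 2p⁴ costs repulsion energy, so O ionizes more easily than half-filled N (2p³).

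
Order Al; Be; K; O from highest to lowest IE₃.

Be > O > K > Al

Consider each +2 ion: Al²⁺ still has 1 valence electron; Be²⁺ is the bare [He] core; K²⁺ is already 1 electron into the core; O²⁺ still has 4 valence electrons.
Usually core removal costs more than valence removal, but here the competition is close: a tightly held n=2 valence electron can cost more to remove than an n=3 core electron, so the actual values have to decide it.
Valence configurations: Al²⁺ [Ne]3s¹, O²⁺ [He]2s²2p².
The numbers (kJ/mol): Al 2745, Be 14849, K 4420, O 5300.
So the third ionization energies run Al < K < O < Be.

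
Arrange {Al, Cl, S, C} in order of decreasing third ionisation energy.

Consider each +2 ion: Al²⁺ still has 1 valence electron; Cl²⁺ still has 5 valence electrons; S²⁺ still has 4 valence electrons; C²⁺ still has 2 valence electrons.
All are still removing valence electrons, so compare the +2 ions as you would atoms: IE_3 generally rises across a period (higher Z_eff) and falls down a group (larger shell), subject to the usual subshell exceptions.
Valence configurations: Al²⁺ [Ne]3s¹, Cl²⁺ [Ne]3s²3p³, S²⁺ [Ne]3s²3p², C²⁺ [He]2s².
The numbers (kJ/mol): Al 2745, Cl 3822, S 3357, C 4620.
Overall IE_3 order: Al < S < Cl < C.

C > Cl > S > Al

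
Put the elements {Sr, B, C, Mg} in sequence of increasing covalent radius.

C, B, Mg, Sr

Atomic radius shrinks across a period as nuclear charge pulls the same shell inward, and grows down a group as new shells are added.
Here both period and group differ, so the two effects have to be weighed against each other.
B > C: B lies to the left of C in period 2, so the across-period effect alone puts B larger.
Mg > B: both effects reinforce here, so Mg is clearly the larger of the two.
Sr > Mg: they share group 2; the group trend gives Sr the larger value.
For reference (pm): B 85, C 75, Mg 139, Sr 185.
So from smallest to largest: C < B < Mg < Sr.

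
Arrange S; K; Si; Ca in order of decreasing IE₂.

K, S, Si, Ca

The second ionization energy removes an electron from the +1 ion. For each element: S⁺ still has 5 valence electrons; K⁺ is the bare [Ar] core; Si⁺ still has 3 valence electrons; Ca⁺ still has 1 valence electron.
Breaking into a closed-shell core is much more expensive than removing a leftover valence electron — K has the largest IE_2 here.
Valence configurations: S⁺ [Ne]3s²3p³, Si⁺ [Ne]3s²3p¹, Ca⁺ [Ar]4s¹.
The numbers (kJ/mol): S 2252, K 3052, Si 1577, Ca 1145.
Putting it together, IE_2: Ca < Si < S < K.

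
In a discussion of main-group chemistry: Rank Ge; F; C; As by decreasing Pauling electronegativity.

C is in period 2, group 14; F is in period 2, group 17; Ge is in period 4, group 14; As is in period 4, group 15.
Atoms toward the upper right of the periodic table pull bonding electrons most strongly.
These span different periods and groups, so the two trends combine.
As > Ge: As lies to the right of Ge in period 4, so the across-period effect alone puts As higher.
C > As: period and group pull opposite ways; the down-group shift dominates (2.55 vs 2.18).
F > C: F lies to the right of C in period 2, so the across-period effect alone puts F higher.
Approximate values (Pauling): C 2.55, F 3.98, Ge 2.01, As 2.18.
So from highest to lowest: F > C > As > Ge.

F, C, As, Ge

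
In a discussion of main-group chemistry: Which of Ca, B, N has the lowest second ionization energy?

Consider each +1 ion: Ca⁺ still has 1 valence electron; B⁺ still has 2 valence electrons; N⁺ still has 4 valence electrons.
All are still removing valence electrons, so compare the +1 ions as you would atoms: IE_2 generally rises across a period (higher Z_eff) and falls down a group (larger shell), subject to the usual subshell exceptions.
Valence configurations: Ca⁺ [Ar]4s¹, B⁺ [He]2s², N⁺ [He]2s²2p².
Tabulated IE_2 (kJ/mol): Ca 1145, B 2427, N 2856.
Hence IE_2: Ca < B < N.

Ca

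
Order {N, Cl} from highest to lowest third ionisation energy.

Consider each +2 ion: N²⁺ still has 3 valence electrons; Cl²⁺ still has 5 valence electrons.
All are still removing valence electrons, so compare the +2 ions as you would atoms: IE_3 generally rises across a period (higher Z_eff) and falls down a group (larger shell), subject to the usual subshell exceptions.
Valence configurations: N²⁺ [He]2s²2p¹, Cl²⁺ [Ne]3s²3p³.
Approximate IE_3 values (kJ/mol): N 4578, Cl 3822.
Putting it together, IE_3: Cl < N.

N, Cl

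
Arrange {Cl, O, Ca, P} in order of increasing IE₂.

Ca, P, Cl, O

Consider each +1 ion: Cl⁺ still has 6 valence electrons; O⁺ still has 5 valence electrons; Ca⁺ still has 1 valence electron; P⁺ still has 4 valence electrons.
All are still removing valence electrons, so compare the +1 ions as you would atoms: IE_2 generally rises across a period (higher Z_eff) and falls down a group (larger shell), subject to the usual subshell exceptions.
Valence configurations: Cl⁺ [Ne]3s²3p⁴, O⁺ [He]2s²2p³, Ca⁺ [Ar]4s¹, P⁺ [Ne]3s²3p².
Approximate IE_2 values (kJ/mol): Cl 2298, O 3388, Ca 1145, P 1907.
Hence IE_2: Ca < P < Cl < O.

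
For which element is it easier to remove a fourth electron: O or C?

After 3 electrons have been removed, what remains? O³⁺ still has 3 valence electrons; C³⁺ still has 1 valence electron.
All are still removing valence electrons, so compare the +3 ions as you would atoms: IE_4 generally rises across a period (higher Z_eff) and falls down a group (larger shell), subject to the usual subshell exceptions.
Valence configurations: O³⁺ [He]2s²2p¹, C³⁺ [He]2s¹.
Approximate IE_4 values (kJ/mol): O 7469, C 6223.
Putting it together, IE_4: C < O.

C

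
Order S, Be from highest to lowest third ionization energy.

Be > S

The third ionization energy removes an electron from the +2 ion. For each element: S²⁺ still has 4 valence electrons; Be²⁺ is the bare [He] core.
Pulling an electron out of a noble-gas core costs far more than removing a remaining valence electron, so Be sits at the high end of IE_3.
Approximate IE_3 values (kJ/mol): S 3357, Be 14849.
Overall IE_3 order: S < Be.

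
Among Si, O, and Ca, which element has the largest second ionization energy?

The second ionization energy removes an electron from the +1 ion. For each element: Si⁺ still has 3 valence electrons; O⁺ still has 5 valence electrons; Ca⁺ still has 1 valence electron.
All are still removing valence electrons, so compare the +1 ions as you would atoms: IE_2 generally rises across a period (higher Z_eff) and falls down a group (larger shell), subject to the usual subshell exceptions.
Valence configurations: Si⁺ [Ne]3s²3p¹, O⁺ [He]2s²2p³, Ca⁺ [Ar]4s¹.
Tabulated IE_2 (kJ/mol): Si 1577, O 3388, Ca 1145.
Overall IE_2 order: Ca < Si < O.

O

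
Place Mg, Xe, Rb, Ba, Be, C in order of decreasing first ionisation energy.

Xe > C > Be > Mg > Ba > Rb

Be is in period 2, group 2; C is in period 2, group 14; Mg is in period 3, group 2; Rb is in period 5, group 1; Xe is in period 5, group 18; Ba is in period 6, group 2.
Removing the outermost electron gets harder across a period and easier down a group.
Here both period and group differ, so the two effects have to be weighed against each other.
Ba > Rb: period and group pull opposite ways; the across-period shift dominates (503 vs 403 kJ/mol).
Mg > Ba: Mg sits above Ba in group 2, so the down-group effect alone puts Mg higher.
Be > Mg: they share group 2; the group trend gives Be the larger value.
C > Be: both are in period 2; the period trend gives C the larger value.
Xe > C: period and group pull opposite ways; the across-period shift dominates (1170 vs 1086 kJ/mol).
Tabulated first ionization energy (kJ/mol): Be 900, C 1086, Mg 738, Rb 403, Xe 1170, Ba 503.
So from highest to lowest: Xe > C > Be > Mg > Ba > Rb.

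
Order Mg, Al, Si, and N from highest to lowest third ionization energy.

Consider each +2 ion: Mg²⁺ is the bare [Ne] core; Al²⁺ still has 1 valence electron; Si²⁺ still has 2 valence electrons; N²⁺ still has 3 valence electrons.
Core electrons are held far more tightly than valence electrons, so Mg tops the IE_3 order.
Valence configurations: Al²⁺ [Ne]3s¹, Si²⁺ [Ne]3s², N²⁺ [He]2s²2p¹.
Approximate IE_3 values (kJ/mol): Mg 7733, Al 2745, Si 3232, N 4578.
Hence IE_3: Al < Si < N < Mg.

Mg > N > Si > Al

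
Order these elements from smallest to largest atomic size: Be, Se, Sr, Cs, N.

Radius decreases left→right (rising Z_eff, same n) and increases top→bottom (higher n).
Here both period and group differ, so the two effects have to be weighed against each other.
Be > N: both are in period 2; the period trend gives Be the larger value.
Se > Be: period and group pull opposite ways; the down-group shift dominates (116 vs 102 pm).
Sr > Se: relative to Se, both the across-period and down-group shifts push Sr's atomic radius up.
Cs > Sr: relative to Sr, both the across-period and down-group shifts push Cs's atomic radius up.
For reference (pm): Be 102, N 71, Se 116, Sr 185, Cs 232.
So from smallest to largest: N < Be < Se < Sr < Cs.

N, Be, Se, Sr, Cs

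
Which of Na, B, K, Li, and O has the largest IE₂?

Consider each +1 ion: Na⁺ is the bare [Ne] core; B⁺ still has 2 valence electrons; K⁺ is the bare [Ar] core; Li⁺ is the bare [He] core; O⁺ still has 5 valence electrons.
Usually core removal costs more than valence removal, but here the competition is close: a tightly held n=2 valence electron can cost more to remove than an n=3 core electron, so the actual values have to decide it.
Valence configurations: B⁺ [He]2s², O⁺ [He]2s²2p³.
Tabulated IE_2 (kJ/mol): Na 4562, B 2427, K 3052, Li 7298, O 3388.
Overall IE_2 order: B < K < O < Na < Li.

Li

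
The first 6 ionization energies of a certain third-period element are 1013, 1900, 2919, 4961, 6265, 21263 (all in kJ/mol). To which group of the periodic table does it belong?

Look for the largest jump between consecutive ionization energies: IE6/IE5 ≈ 3.4, far larger than any earlier ratio.
That jump marks the point where a core electron is being removed. So the atom has 5 valence electrons.
A main-group element with 5 valence electrons is in group 15.

Group 15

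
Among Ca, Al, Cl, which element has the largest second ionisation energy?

After 1 electron has been removed, what remains? Ca⁺ still has 1 valence electron; Al⁺ still has 2 valence electrons; Cl⁺ still has 6 valence electrons.
All are still removing valence electrons, so compare the +1 ions as you would atoms: IE_2 generally rises across a period (higher Z_eff) and falls down a group (larger shell), subject to the usual subshell exceptions.
Valence configurations: Ca⁺ [Ar]4s¹, Al⁺ [Ne]3s², Cl⁺ [Ne]3s²3p⁴.
Approximate IE_2 values (kJ/mol): Ca 1145, Al 1817, Cl 2298.
Putting it together, IE_2: Ca < Al < Cl.

Cl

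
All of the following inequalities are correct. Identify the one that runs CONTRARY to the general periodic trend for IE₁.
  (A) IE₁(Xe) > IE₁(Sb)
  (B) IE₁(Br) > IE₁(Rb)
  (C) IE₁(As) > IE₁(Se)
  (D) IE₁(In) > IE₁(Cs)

(C)

The general trend: IE₁ increases across a period and decreases down a group.
(A) Xe (period 5, group 18) vs Sb (period 5, group 15): the stated order agrees with the simple trend.
(B) Br (period 4, group 17) vs Rb (period 5, group 1): the stated order agrees with the simple trend.
(C) As (period 4, group 15) vs Se (period 4, group 16): the stated order contradicts the simple trend.
(D) In (period 5, group 13) vs Cs (period 6, group 1): the stated order agrees with the simple trend.
The exception is (C): Se (4p⁴) ionizes more easily than half-filled As (4p³).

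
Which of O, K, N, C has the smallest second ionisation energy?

C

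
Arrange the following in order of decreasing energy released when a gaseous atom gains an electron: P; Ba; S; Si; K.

Si is in period 3, group 14; P is in period 3, group 15; S is in period 3, group 16; K is in period 4, group 1; Ba is in period 6, group 2.
Atoms with high Z_eff and room in the valence shell (especially the halogens) have the most exothermic electron affinities.
These span different periods and groups, so the two trends combine.
K > Ba: the two effects oppose for this pair; the down-group effect wins (48 vs 14 kJ/mol).
P > K: both effects reinforce here, so P is clearly the higher of the two.
Si > P: this pair runs against the simple trend — see the exception note.
S > Si: both are in period 3; the period trend gives S the larger value.
Note the exception: Si has a higher electron affinity than P, contrary to the simple trend — adding an electron to P's half-filled 3p³ is unfavourable, so Si (3p²) has the more exothermic EA.
For reference (kJ/mol): Si 134, P 72, S 200, K 48, Ba 14.
So from highest to lowest: S > Si > P > K > Ba.

S > Si > P > K > Ba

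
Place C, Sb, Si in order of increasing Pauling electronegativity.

Si < Sb < C

C is in period 2, group 14; Si is in period 3, group 14; Sb is in period 5, group 15.
Electronegativity increases across a period and decreases down a group, tracking effective nuclear charge and atomic size.
Here both period and group differ, so the two effects have to be weighed against each other.
Sb > Si: the two effects oppose for this pair; the across-period effect wins (2.05 vs 1.90).
C > Sb: the two effects oppose for this pair; the down-group effect wins (2.55 vs 2.05).
For reference (Pauling): C 2.55, Si 1.90, Sb 2.05.
So from lowest to highest: Si < Sb < C.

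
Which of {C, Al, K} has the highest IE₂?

After 1 electron has been removed, what remains? C⁺ still has 3 valence electrons; Al⁺ still has 2 valence electrons; K⁺ is the bare [Ar] core.
Pulling an electron out of a noble-gas core costs far more than removing a remaining valence electron, so K sits at the high end of IE_2.
Valence configurations: C⁺ [He]2s²2p¹, Al⁺ [Ne]3s².
The numbers (kJ/mol): C 2353, Al 1817, K 3052.
Putting it together, IE_2: Al < C < K.

K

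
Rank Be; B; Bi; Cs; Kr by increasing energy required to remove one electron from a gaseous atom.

Be is in period 2, group 2; B is in period 2, group 13; Kr is in period 4, group 18; Cs is in period 6, group 1; Bi is in period 6, group 15.
First ionization energy rises across a period (greater Z_eff holds electrons more tightly) and falls down a group (valence electrons are farther from the nucleus).
Here both period and group differ, so the two effects have to be weighed against each other.
Bi > Cs: both are in period 6; the period trend gives Bi the larger value.
B > Bi: period and group pull opposite ways; the down-group shift dominates (801 vs 703 kJ/mol).
Be > B: this pair runs against the simple trend — see the exception note.
Kr > Be: period and group pull opposite ways; the across-period shift dominates (1351 vs 900 kJ/mol).
Note the exception: Be has a higher first ionization energy than B, contrary to the simple trend — removing B's lone 2p electron is easier than breaking Be's filled 2s².
For reference (kJ/mol): Be 900, B 801, Kr 1351, Cs 376, Bi 703.
So from lowest to highest: Cs < Bi < B < Be < Kr.

Cs < Bi < B < Be < Kr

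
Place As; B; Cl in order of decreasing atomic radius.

As > Cl > B

B is in period 2, group 13; Cl is in period 3, group 17; As is in period 4, group 15.
Moving right in a period, electrons are added to the same shell under a stronger nuclear pull, so atoms get smaller; moving down, a new shell is opened and atoms get larger.
These span different periods and groups, so the two trends combine.
Cl > B: period and group pull opposite ways; the down-group shift dominates (99 vs 85 pm).
As > Cl: relative to Cl, both the across-period and down-group shifts push As's atomic radius up.
For reference (pm): B 85, Cl 99, As 121.
So from largest to smallest: As > Cl > B.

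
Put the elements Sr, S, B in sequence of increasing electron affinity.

Sr < B < S

B is in period 2, group 13; S is in period 3, group 16; Sr is in period 5, group 2.
Electron affinity generally becomes more exothermic across a period toward the halogens and less exothermic down a group.
These span different periods and groups, so the two trends combine.
B > Sr: both effects reinforce here, so B is clearly the higher of the two.
S > B: period and group pull opposite ways; the across-period shift dominates (200 vs 27 kJ/mol).
Approximate values (kJ/mol): B 27, S 200, Sr 5.
So from lowest to highest: Sr < B < S.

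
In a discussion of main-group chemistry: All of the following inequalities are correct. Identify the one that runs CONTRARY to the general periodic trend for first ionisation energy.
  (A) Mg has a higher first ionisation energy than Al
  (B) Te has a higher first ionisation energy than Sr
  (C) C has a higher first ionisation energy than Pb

(A)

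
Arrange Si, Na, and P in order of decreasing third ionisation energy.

Na > Si > P

After 2 electrons have been removed, what remains? Si²⁺ still has 2 valence electrons; Na²⁺ is already 1 electron into the core; P²⁺ still has 3 valence electrons.
Breaking into a closed-shell core is much more expensive than removing a leftover valence electron — Na has the largest IE_3 here.
Valence configurations: Si²⁺ [Ne]3s², P²⁺ [Ne]3s²3p¹.
P²⁺ loses a lone 3p electron whereas Si²⁺ must break into a filled 3s² pair, so IE_3(Si) > IE_3(P) even though P has the higher nuclear charge.
Approximate IE_3 values (kJ/mol): Si 3232, Na 6910, P 2914.
So the third ionization energies run P < Si < Na.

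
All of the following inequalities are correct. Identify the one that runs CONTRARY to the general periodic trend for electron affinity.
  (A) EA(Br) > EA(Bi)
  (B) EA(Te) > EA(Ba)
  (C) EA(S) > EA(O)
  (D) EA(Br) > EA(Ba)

The general trend: electron affinity increases across a period and decreases down a group.
(A) Br (period 4, group 17) vs Bi (period 6, group 15): the stated order agrees with the simple trend.
(B) Te (period 5, group 16) vs Ba (period 6, group 2): the stated order agrees with the simple trend.
(C) S (period 3, group 16) vs O (period 2, group 16): the stated order contradicts the simple trend.
(D) Br (period 4, group 17) vs Ba (period 6, group 2): the stated order agrees with the simple trend.
The exception is (C): the compact 2p subshell of O repels the added electron more than S's larger 3p does.

(C)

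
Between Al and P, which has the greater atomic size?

Al

Al is in period 3, group 13; P is in period 3, group 15.
Moving right in a period, electrons are added to the same shell under a stronger nuclear pull, so atoms get smaller; moving down, a new shell is opened and atoms get larger.
All lie in period 3, so atomic radius increases right to left.
So Al has the greater atomic size (Al > P).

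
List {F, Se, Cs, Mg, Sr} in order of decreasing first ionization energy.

F, Se, Mg, Sr, Cs

F is in period 2, group 17; Mg is in period 3, group 2; Se is in period 4, group 16; Sr is in period 5, group 2; Cs is in period 6, group 1.
Across a period the outer electron is held more tightly (higher IE₁); down a group it sits in a higher shell, more shielded, and comes off more easily.
These span different periods and groups, so the two trends combine.
Sr > Cs: relative to Cs, both the across-period and down-group shifts push Sr's first ionization energy up.
Mg > Sr: they share group 2; the group trend gives Mg the larger value.
Se > Mg: period and group pull opposite ways; the across-period shift dominates (941 vs 738 kJ/mol).
F > Se: both effects reinforce here, so F is clearly the higher of the two.
Tabulated first ionization energy (kJ/mol): F 1681, Mg 738, Se 941, Sr 550, Cs 376.
So from highest to lowest: F > Se > Mg > Sr > Cs.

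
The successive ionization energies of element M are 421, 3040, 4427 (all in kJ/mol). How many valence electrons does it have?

1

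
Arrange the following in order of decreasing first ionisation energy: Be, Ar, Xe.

Across a period the outer electron is held more tightly (higher IE₁); down a group it sits in a higher shell, more shielded, and comes off more easily.
These span different periods and groups, so the two trends combine.
Xe > Be: the two effects oppose for this pair; the across-period effect wins (1170 vs 900 kJ/mol).
Ar > Xe: Ar sits above Xe in group 18, so the down-group effect alone puts Ar higher.
For reference (kJ/mol): Be 900, Ar 1521, Xe 1170.
So from highest to lowest: Ar > Xe > Be.

Ar > Xe > Be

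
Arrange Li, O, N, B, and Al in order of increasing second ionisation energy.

Al, B, N, O, Li

After 1 electron has been removed, what remains? Li⁺ is the bare [He] core; O⁺ still has 5 valence electrons; N⁺ still has 4 valence electrons; B⁺ still has 2 valence electrons; Al⁺ still has 2 valence electrons.
Breaking into a closed-shell core is much more expensive than removing a leftover valence electron — Li has the largest IE_2 here.
Valence configurations: O⁺ [He]2s²2p³, N⁺ [He]2s²2p², B⁺ [He]2s², Al⁺ [Ne]3s².
Approximate IE_2 values (kJ/mol): Li 7298, O 3388, N 2856, B 2427, Al 1817.
Putting it together, IE_2: Al < B < N < O < Li.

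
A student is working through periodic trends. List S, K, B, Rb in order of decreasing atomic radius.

B is in period 2, group 13; S is in period 3, group 16; K is in period 4, group 1; Rb is in period 5, group 1.
Radius decreases left→right (rising Z_eff, same n) and increases top→bottom (higher n).
Neither a single period nor a single group — weigh both effects.
S > B: period and group pull opposite ways; the down-group shift dominates (103 vs 85 pm).
K > S: both effects reinforce here, so K is clearly the larger of the two.
Rb > K: they share group 1; the group trend gives Rb the larger value.
Approximate values (pm): B 85, S 103, K 196, Rb 210.
So from largest to smallest: Rb > K > S > B.

Rb > K > S > B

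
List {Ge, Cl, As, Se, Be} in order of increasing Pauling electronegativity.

Be < Ge < As < Se < Cl

Be is in period 2, group 2; Cl is in period 3, group 17; Ge is in period 4, group 14; As is in period 4, group 15; Se is in period 4, group 16.
Atoms toward the upper right of the periodic table pull bonding electrons most strongly.
Neither a single period nor a single group — weigh both effects.
Ge > Be: period and group pull opposite ways; the across-period shift dominates (2.01 vs 1.57).
As > Ge: As lies to the right of Ge in period 4, so the across-period effect alone puts As higher.
Se > As: both are in period 4; the period trend gives Se the larger value.
Cl > Se: relative to Se, both the across-period and down-group shifts push Cl's electronegativity up.
For reference (Pauling): Be 1.57, Cl 3.16, Ge 2.01, As 2.18, Se 2.55.
So from lowest to highest: Be < Ge < As < Se < Cl.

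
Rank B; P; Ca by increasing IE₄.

The fourth ionization energy removes an electron from the +3 ion. For each element: B³⁺ is the bare [He] core; P³⁺ still has 2 valence electrons; Ca³⁺ is already 1 electron into the core.
Pulling an electron out of a noble-gas core costs far more than removing a remaining valence electron, so Ca and B sit at the high end of IE_4.
Approximate IE_4 values (kJ/mol): B 25026, P 4964, Ca 6491.
Overall IE_4 order: P < Ca < B.

P < Ca < B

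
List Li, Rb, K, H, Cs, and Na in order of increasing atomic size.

Across a period the added protons contract the valence shell; down a group each new principal shell makes the atom larger.
All are in group 1, so atomic radius increases down the group.
So from smallest to largest: H < Li < Na < K < Rb < Cs.

H, Li, Na, K, Rb, Cs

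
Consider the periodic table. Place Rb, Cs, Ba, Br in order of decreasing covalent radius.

Br is in period 4, group 17; Rb is in period 5, group 1; Cs is in period 6, group 1; Ba is in period 6, group 2.
Moving right in a period, electrons are added to the same shell under a stronger nuclear pull, so atoms get smaller; moving down, a new shell is opened and atoms get larger.
Neither a single period nor a single group — weigh both effects.
Ba > Br: relative to Br, both the across-period and down-group shifts push Ba's atomic radius up.
Rb > Ba: period and group pull opposite ways; the across-period shift dominates (210 vs 196 pm).
Cs > Rb: they share group 1; the group trend gives Cs the larger value.
Approximate values (pm): Br 114, Rb 210, Cs 232, Ba 196.
So from largest to smallest: Cs > Rb > Ba > Br.

Cs > Rb > Ba > Br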